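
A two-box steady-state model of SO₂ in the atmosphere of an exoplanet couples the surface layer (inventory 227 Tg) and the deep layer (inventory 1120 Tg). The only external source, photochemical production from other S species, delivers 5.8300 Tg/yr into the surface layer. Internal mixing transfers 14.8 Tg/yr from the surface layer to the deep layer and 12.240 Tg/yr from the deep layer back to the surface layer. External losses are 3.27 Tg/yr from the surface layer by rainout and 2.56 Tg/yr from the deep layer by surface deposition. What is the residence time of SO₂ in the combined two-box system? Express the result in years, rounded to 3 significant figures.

For the system as a whole, the A↔B exchange is internal and contributes nothing to the throughput; only the external sinks remove mass.
M_total = 227 + 1120 = 1347.0 Tg.
ΣF_external_out = 3.27 + 2.56 = 5.8300 Tg/yr.
τ = M_total / ΣF_ext = 1347.0 / 5.8300 = 231.0 yr.

231 yr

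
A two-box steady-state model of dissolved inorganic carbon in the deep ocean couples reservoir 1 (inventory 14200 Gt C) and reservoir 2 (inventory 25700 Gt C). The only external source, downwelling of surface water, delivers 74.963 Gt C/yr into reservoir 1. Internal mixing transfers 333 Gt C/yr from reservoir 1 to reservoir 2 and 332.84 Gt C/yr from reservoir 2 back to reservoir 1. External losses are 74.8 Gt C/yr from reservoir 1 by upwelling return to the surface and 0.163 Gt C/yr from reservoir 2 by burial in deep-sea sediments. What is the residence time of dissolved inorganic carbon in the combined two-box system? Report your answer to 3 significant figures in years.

532 yr

For the system as a whole, the A↔B exchange is internal and contributes nothing to the throughput; only the external sinks remove mass.
M_total = 14200 + 25700 = 39900 Gt C.
ΣF_external_out = 74.8 + 0.163 = 74.963 Gt C/yr.
τ = M_total / ΣF_ext = 39900 / 74.963 = 532.3 yr.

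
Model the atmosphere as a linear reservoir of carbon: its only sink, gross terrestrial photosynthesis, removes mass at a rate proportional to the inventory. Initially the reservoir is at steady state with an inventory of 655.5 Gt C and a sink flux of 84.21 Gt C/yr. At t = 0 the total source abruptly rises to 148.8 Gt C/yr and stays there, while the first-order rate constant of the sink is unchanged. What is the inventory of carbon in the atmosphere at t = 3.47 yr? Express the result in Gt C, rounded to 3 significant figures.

Residence time τ = M₀/F₀ = 7.784 yr. The eventual steady state is M_∞ = M₀·(F₁/F₀) = 655.5 × 148.8/84.21 = 1158.3 Gt C.
The anomaly ΔM(t) = M(t) − M_∞ decays as ΔM₀·e^(−t/τ) with ΔM₀ = 655.5 − 1158.3 = −502.8 Gt C.
At t = 3.47 yr, e^(−t/τ) = e^(−0.4458) = 0.6403, so ΔM = −321.9 Gt C and M = 1158.3 − 321.9 = 836.34 Gt C.

836 Gt C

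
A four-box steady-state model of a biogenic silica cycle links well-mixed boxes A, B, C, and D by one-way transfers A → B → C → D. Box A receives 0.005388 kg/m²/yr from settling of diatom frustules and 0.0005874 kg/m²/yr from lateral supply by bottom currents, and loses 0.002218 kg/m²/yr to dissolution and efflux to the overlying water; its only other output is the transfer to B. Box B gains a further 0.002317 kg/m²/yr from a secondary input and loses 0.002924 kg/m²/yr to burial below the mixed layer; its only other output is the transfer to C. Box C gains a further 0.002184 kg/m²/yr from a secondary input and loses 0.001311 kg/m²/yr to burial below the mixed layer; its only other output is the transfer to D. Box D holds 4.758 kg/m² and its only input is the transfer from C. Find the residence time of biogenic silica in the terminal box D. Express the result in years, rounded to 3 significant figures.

Box A: F(A→B) = (0.005388 + 0.0005874) − 0.002218 = 0.0037574 kg/m²/yr.
Box B: F(B→C) = (0.0037574 + 0.002317) − 0.002924 = 0.0031504 kg/m²/yr.
Box C: F(C→D) = (0.0031504 + 0.002184) − 0.001311 = 0.0040234 kg/m²/yr.
Box D throughput = its input = 0.0040234 kg/m²/yr; τ = 4.758 / 0.0040234 = 1183 yr.

1180 yr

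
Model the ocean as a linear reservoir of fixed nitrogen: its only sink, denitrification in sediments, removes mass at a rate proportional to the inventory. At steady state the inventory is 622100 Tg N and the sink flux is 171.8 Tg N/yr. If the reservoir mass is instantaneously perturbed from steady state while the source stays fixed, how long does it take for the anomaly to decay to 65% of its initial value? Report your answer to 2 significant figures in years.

For a linear reservoir the anomaly decays as exp(−t/τ) with τ = M/F = 622100/171.8 = 3621 yr.
exp(−t/τ) = 0.65 ⇒ t = −τ ln(0.65) = 3621 × 0.4308 = 1560 yr.

1600 yr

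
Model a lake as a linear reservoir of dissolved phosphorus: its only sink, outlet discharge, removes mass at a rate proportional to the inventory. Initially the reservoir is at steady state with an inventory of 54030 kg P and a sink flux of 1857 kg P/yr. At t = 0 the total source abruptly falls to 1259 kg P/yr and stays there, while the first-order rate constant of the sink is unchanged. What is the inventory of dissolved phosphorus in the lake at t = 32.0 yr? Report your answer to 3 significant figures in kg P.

The sink rate constant is k = F₀/M₀ = 1857/54030 = 0.03437 yr⁻¹.
Solving dM/dt = F₁ − kM with M(0) = M₀ gives M(t) = F₁/k + (M₀ − F₁/k)·e^(−kt).
F₁/k = 1259/0.03437 = 36631 kg P; kt = 0.03437 × 32.0 = 1.100, e^(−kt) = 0.3329.
M(32.0) = 36631 + (54030 − 36631) × 0.3329 = 36631 + 5793 = 42424 kg P.

42400 kg P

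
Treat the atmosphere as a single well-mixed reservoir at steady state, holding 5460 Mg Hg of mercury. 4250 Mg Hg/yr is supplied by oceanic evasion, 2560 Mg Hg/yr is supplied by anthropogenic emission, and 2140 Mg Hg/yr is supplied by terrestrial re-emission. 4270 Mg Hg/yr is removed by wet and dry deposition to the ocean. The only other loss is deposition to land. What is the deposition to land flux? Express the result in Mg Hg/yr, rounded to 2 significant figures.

At steady state ΣF_in = ΣF_out.
ΣF_in = 4250 + 2560 + 2140 = 8950.0 Mg Hg/yr.
Deposition to land flux = ΣF_in − (4270) = 8950.0 − 4270 = 4680 Mg Hg/yr.

4700 Mg Hg/yr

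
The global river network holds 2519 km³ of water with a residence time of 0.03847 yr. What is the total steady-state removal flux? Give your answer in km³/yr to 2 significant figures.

65000 km³/yr

F = M / τ = 2519 / 0.03847 = 65480 km³/yr.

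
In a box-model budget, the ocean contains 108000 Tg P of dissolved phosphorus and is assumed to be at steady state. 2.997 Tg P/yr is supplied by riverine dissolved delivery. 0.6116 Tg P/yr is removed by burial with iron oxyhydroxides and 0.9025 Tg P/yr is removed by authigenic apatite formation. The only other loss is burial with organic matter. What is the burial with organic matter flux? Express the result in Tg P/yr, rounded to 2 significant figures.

1.5 Tg P/yr

At steady state ΣF_in = ΣF_out.
ΣF_in = 2.9970 Tg P/yr.
Burial with organic matter flux = ΣF_in − (0.6116 + 0.9025) = 2.9970 − 1.514 = 1.483 Tg P/yr.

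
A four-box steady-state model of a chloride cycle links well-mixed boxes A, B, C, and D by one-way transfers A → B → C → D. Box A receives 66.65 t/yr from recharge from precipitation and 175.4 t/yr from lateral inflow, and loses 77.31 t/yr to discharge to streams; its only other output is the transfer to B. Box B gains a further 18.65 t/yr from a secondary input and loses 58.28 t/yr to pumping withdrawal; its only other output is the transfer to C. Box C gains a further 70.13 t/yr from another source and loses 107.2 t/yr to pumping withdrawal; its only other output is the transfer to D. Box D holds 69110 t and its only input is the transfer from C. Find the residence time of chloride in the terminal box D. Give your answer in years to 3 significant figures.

Box A: F(A→B) = (66.65 + 175.4) − 77.31 = 164.74 t/yr.
Box B: F(B→C) = (164.74 + 18.65) − 58.28 = 125.11 t/yr.
Box C: F(C→D) = (125.11 + 70.13) − 107.2 = 88.040 t/yr.
Box D throughput = its input = 88.040 t/yr; τ = 69110 / 88.040 = 785.0 yr.

785 yr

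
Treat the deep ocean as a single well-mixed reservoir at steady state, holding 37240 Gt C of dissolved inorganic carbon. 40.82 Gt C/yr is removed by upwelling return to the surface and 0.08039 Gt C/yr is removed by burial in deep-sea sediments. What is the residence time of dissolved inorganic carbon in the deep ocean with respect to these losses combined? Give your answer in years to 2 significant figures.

910 yr

Total removal = 40.82 + 0.08039 = 40.900 Gt C/yr.
τ = M / ΣF_out = 37240 / 40.900 = 910.5 yr.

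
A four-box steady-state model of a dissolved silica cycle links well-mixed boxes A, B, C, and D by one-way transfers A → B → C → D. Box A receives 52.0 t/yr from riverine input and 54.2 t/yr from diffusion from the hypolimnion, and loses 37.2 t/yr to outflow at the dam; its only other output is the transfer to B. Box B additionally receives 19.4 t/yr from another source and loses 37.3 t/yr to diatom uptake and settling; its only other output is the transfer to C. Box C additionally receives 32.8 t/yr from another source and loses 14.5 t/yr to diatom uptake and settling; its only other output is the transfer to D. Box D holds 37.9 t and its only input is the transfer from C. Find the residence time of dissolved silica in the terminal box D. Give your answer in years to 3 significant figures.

0.546 yr

Box A: F(A→B) = (52.0 + 54.2) − 37.2 = 69.000 t/yr.
Box B: F(B→C) = (69.000 + 19.4) − 37.3 = 51.100 t/yr.
Box C: F(C→D) = (51.100 + 32.8) − 14.5 = 69.400 t/yr.
Box D throughput = its input = 69.400 t/yr; τ = 37.9 / 69.400 = 0.5461 yr.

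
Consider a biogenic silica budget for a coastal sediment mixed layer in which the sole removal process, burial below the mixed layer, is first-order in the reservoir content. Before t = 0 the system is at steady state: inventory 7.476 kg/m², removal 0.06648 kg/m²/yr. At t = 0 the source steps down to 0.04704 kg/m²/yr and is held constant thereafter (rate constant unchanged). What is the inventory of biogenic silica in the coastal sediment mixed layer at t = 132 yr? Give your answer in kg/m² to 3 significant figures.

5.97 kg/m²

The sink rate constant is k = F₀/M₀ = 0.06648/7.476 = 0.008892 yr⁻¹.
Solving dM/dt = F₁ − kM with M(0) = M₀ gives M(t) = F₁/k + (M₀ − F₁/k)·e^(−kt).
F₁/k = 0.04704/0.008892 = 5.2899 kg/m²; kt = 0.008892 × 132 = 1.174, e^(−kt) = 0.3092.
M(132) = 5.2899 + (7.476 − 5.2899) × 0.3092 = 5.2899 + 0.6759 = 5.9658 kg/m².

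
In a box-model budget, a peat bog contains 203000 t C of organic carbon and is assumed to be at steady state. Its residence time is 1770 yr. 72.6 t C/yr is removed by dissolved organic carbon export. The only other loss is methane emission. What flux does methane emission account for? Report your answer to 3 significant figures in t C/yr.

42.1 t C/yr

Total removal F = M/τ = 203000 / 1770 = 114.7 t C/yr.
Methane emission = F − (72.6) = 114.7 − 72.60 = 42.09 t C/yr.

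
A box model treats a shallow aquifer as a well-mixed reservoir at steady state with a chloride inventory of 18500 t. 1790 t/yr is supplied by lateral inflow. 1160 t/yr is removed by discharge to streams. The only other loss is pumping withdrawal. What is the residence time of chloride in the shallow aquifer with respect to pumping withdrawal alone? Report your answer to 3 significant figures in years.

At steady state ΣF_in = ΣF_out.
ΣF_in = 1790.0 t/yr.
Pumping withdrawal flux = ΣF_in − (1160) = 1790.0 − 1160 = 630.0 t/yr.
τ = M / F = 18500 / 630.0 = 29.37 yr.

29.4 yr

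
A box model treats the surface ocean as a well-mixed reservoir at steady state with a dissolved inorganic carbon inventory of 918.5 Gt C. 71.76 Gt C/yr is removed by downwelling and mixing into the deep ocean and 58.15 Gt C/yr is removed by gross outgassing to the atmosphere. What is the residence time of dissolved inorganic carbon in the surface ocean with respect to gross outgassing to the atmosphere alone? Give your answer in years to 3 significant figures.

15.8 yr

Residence time with respect to a single sink: τ = M / F_sink.
τ = 918.5 / 58.15 = 15.80 yr.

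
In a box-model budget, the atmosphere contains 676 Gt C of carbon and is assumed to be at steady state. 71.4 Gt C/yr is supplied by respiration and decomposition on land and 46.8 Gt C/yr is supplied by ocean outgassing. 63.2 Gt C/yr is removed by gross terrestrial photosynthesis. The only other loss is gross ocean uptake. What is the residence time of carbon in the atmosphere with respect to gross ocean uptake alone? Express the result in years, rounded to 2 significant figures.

At steady state ΣF_in = ΣF_out.
ΣF_in = 71.4 + 46.8 = 118.20 Gt C/yr.
Gross ocean uptake flux = ΣF_in − (63.2) = 118.20 − 63.20 = 55.00 Gt C/yr.
τ = M / F = 676 / 55.00 = 12.29 yr.

12 yr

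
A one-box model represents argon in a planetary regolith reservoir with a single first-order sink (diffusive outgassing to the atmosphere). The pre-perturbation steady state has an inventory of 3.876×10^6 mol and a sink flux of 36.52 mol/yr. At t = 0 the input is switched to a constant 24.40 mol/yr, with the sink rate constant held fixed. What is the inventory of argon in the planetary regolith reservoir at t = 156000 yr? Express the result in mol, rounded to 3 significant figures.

2.89×10^6 mol

The sink rate constant is k = F₀/M₀ = 36.52/3.876×10^6 = 9.422×10^-6 yr⁻¹.
Solving dM/dt = F₁ − kM with M(0) = M₀ gives M(t) = F₁/k + (M₀ − F₁/k)·e^(−kt).
F₁/k = 24.40/9.422×10^-6 = 2.5897×10^6 mol; kt = 9.422×10^-6 × 156000 = 1.470, e^(−kt) = 0.2300.
M(156000) = 2.5897×10^6 + (3.876×10^6 − 2.5897×10^6) × 0.2300 = 2.5897×10^6 + 295800 = 2.8855×10^6 mol.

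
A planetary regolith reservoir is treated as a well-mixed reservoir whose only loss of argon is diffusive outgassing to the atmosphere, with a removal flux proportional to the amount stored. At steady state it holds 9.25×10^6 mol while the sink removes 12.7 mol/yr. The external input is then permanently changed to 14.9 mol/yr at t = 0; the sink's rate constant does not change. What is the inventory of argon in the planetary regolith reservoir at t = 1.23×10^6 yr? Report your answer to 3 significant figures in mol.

The sink rate constant is k = F₀/M₀ = 12.7/9.25×10^6 = 1.373×10^-6 yr⁻¹.
Solving dM/dt = F₁ − kM with M(0) = M₀ gives M(t) = F₁/k + (M₀ − F₁/k)·e^(−kt).
F₁/k = 14.9/1.373×10^-6 = 1.0852×10^7 mol; kt = 1.373×10^-6 × 1.23×10^6 = 1.689, e^(−kt) = 0.1847.
M(1.23×10^6) = 1.0852×10^7 + (9.25×10^6 − 1.0852×10^7) × 0.1847 = 1.0852×10^7 − 296000 = 1.0556×10^7 mol.

1.06×10^7 mol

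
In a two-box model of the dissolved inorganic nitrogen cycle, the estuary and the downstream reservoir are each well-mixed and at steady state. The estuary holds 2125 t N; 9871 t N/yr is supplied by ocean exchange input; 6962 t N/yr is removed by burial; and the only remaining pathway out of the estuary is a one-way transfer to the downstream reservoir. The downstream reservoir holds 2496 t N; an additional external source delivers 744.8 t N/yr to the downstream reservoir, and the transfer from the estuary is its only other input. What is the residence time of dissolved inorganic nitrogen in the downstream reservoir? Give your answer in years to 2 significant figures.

0.68 yr

Balance the estuary: ΣF_in = 9871.0 t N/yr.
Transfer to the downstream reservoir = ΣF_in − (6962) = 2909.0 t N/yr.
Total input to the downstream reservoir = 2909.0 + 744.8 = 3653.8 t N/yr; at steady state this equals its total output.
τ = M / F = 2496 / 3653.8 = 0.6831 yr.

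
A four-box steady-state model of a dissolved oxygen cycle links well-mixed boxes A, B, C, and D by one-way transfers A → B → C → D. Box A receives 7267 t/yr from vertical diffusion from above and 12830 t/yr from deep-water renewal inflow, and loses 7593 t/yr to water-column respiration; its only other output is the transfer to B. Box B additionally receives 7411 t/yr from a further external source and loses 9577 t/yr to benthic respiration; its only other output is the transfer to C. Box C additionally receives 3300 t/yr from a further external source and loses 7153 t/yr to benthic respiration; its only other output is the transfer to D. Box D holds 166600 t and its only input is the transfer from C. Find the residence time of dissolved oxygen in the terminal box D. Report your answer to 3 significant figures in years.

25.7 yr

Box A: F(A→B) = (7267 + 12830) − 7593 = 12504 t/yr.
Box B: F(B→C) = (12504 + 7411) − 9577 = 10338 t/yr.
Box C: F(C→D) = (10338 + 3300) − 7153 = 6485.0 t/yr.
Box D throughput = its input = 6485.0 t/yr; τ = 166600 / 6485.0 = 25.69 yr.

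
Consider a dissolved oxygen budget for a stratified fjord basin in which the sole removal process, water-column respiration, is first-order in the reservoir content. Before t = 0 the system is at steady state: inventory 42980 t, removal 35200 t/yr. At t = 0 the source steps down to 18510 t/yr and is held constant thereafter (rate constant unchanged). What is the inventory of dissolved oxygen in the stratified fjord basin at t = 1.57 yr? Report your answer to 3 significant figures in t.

28200 t

Residence time τ = M₀/F₀ = 1.221 yr. The eventual steady state is M_∞ = M₀·(F₁/F₀) = 42980 × 18510/35200 = 22601 t.
The anomaly ΔM(t) = M(t) − M_∞ decays as ΔM₀·e^(−t/τ) with ΔM₀ = 42980 − 22601 = 20380 t.
At t = 1.57 yr, e^(−t/τ) = e^(−1.286) = 0.2764, so ΔM = 5633 t and M = 22601 + 5633 = 28234 t.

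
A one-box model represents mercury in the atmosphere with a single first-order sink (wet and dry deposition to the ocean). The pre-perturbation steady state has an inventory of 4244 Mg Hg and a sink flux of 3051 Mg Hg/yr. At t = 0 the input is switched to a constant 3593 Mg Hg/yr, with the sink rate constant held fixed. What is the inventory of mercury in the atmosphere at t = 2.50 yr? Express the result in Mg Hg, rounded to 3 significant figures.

4870 Mg Hg

τ = M₀/F₀ = 4244/3051 = 1.391 yr; rate constant k = 1/τ.
New steady state M_∞ = F₁/k = F₁·τ = 3593 × 1.391 = 4997.9 Mg Hg.
M(t) = M_∞ + (M₀ − M_∞)·e^(−t/τ); t/τ = 2.50/1.391 = 1.797, so e^(−t/τ) = 0.1658.
M(t) = 4997.9 − 753.9 × 0.1658 = 4873.0 Mg Hg.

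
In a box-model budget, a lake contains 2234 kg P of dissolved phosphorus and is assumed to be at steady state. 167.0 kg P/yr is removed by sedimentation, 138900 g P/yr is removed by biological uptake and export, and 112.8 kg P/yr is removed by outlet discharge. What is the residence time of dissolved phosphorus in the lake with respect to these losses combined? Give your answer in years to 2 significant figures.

Convert the biological uptake and export flux: 138900 g P/yr = 138.9 kg P/yr.
Total removal = 167.0 + 138.9 + 112.8 = 418.70 kg P/yr.
τ = M / ΣF_out = 2234 / 418.70 = 5.336 yr.

5.3 yr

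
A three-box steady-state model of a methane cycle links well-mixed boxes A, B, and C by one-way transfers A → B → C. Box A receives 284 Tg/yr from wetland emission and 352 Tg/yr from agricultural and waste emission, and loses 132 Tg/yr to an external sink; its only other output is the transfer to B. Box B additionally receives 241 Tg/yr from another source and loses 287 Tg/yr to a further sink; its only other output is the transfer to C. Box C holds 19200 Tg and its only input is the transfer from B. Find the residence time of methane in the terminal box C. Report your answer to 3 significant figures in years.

41.9 yr

Box A: F(A→B) = (284 + 352) − 132 = 504.00 Tg/yr.
Box B: F(B→C) = (504.00 + 241) − 287 = 458.00 Tg/yr.
Box C throughput = its input = 458.00 Tg/yr; τ = 19200 / 458.00 = 41.92 yr.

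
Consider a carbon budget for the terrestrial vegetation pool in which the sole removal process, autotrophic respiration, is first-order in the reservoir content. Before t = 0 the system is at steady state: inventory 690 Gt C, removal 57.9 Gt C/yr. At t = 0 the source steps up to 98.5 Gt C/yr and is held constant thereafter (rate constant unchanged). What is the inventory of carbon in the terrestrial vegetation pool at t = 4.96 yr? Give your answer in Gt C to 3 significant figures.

855 Gt C

The sink rate constant is k = F₀/M₀ = 57.9/690 = 0.08391 yr⁻¹.
Solving dM/dt = F₁ − kM with M(0) = M₀ gives M(t) = F₁/k + (M₀ − F₁/k)·e^(−kt).
F₁/k = 98.5/0.08391 = 1173.8 Gt C; kt = 0.08391 × 4.96 = 0.4162, e^(−kt) = 0.6595.
M(4.96) = 1173.8 + (690 − 1173.8) × 0.6595 = 1173.8 − 319.1 = 854.72 Gt C.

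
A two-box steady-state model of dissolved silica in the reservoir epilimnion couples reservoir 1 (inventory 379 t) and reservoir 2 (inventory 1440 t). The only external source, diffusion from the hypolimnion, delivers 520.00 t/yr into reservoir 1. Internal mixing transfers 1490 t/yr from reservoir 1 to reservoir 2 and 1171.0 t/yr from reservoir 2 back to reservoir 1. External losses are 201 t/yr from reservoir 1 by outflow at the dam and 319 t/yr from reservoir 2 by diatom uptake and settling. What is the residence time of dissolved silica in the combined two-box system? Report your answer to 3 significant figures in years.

3.50 yr

For the system as a whole, the A↔B exchange is internal and contributes nothing to the throughput; only the external sinks remove mass.
M_total = 379 + 1440 = 1819.0 t.
ΣF_external_out = 201 + 319 = 520.00 t/yr.
τ = M_total / ΣF_ext = 1819.0 / 520.00 = 3.498 yr.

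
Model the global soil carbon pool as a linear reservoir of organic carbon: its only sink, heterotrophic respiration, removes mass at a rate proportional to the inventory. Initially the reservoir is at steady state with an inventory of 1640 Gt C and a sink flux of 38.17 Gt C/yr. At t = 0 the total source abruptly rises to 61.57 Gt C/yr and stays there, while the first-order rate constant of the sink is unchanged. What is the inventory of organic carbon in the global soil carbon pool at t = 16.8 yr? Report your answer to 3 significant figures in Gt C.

1970 Gt C

τ = M₀/F₀ = 1640/38.17 = 42.97 yr; rate constant k = 1/τ.
New steady state M_∞ = F₁/k = F₁·τ = 61.57 × 42.97 = 2645.4 Gt C.
M(t) = M_∞ + (M₀ − M_∞)·e^(−t/τ); t/τ = 16.8/42.97 = 0.3910, so e^(−t/τ) = 0.6764.
M(t) = 2645.4 − 1005 × 0.6764 = 1965.4 Gt C.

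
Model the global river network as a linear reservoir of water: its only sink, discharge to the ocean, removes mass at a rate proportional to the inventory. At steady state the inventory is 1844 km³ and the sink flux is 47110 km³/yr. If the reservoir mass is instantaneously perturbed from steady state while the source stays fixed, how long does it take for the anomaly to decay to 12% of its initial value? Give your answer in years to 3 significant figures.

For a linear reservoir the anomaly decays as exp(−t/τ) with τ = M/F = 1844/47110 = 0.03914 yr.
exp(−t/τ) = 0.12 ⇒ t = −τ ln(0.12) = 0.03914 × 2.120 = 0.08299 yr.

0.0830 yr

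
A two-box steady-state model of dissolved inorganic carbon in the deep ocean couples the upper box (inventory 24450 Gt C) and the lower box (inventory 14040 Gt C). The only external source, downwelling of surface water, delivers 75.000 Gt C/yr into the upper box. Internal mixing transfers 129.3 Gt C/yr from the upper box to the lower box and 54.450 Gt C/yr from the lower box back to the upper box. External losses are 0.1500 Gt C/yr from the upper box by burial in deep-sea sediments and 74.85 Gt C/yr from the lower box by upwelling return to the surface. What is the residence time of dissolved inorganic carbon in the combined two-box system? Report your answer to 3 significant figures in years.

Treat the two boxes together as one reservoir: the mixing fluxes between them are internal recycling, so τ = ΣM / Σ(external losses).
M_total = 24450 + 14040 = 38490 Gt C.
ΣF_external_out = 0.1500 + 74.85 = 75.000 Gt C/yr.
τ = M_total / ΣF_ext = 38490 / 75.000 = 513.2 yr.

513 yr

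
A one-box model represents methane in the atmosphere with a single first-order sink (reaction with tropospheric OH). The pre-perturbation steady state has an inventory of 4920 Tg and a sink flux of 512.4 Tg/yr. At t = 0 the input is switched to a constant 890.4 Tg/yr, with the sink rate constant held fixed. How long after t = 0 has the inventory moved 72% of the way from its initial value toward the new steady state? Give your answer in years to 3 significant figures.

τ = M₀/F₀ = 4920/512.4 = 9.602 yr.
The remaining gap fraction is e^(−t/τ); 72% covered ⇒ e^(−t/τ) = 0.280.
t = −τ ln(0.280) = 9.602 × 1.273 = 12.22 yr.

12.2 yr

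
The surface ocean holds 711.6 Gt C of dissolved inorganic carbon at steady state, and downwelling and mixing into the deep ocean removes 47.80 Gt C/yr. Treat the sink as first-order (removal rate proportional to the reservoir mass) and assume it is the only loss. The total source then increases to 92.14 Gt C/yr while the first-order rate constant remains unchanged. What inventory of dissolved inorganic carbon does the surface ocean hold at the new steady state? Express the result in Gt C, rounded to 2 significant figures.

1400 Gt C

Rate constant k = F/M = 47.80 / 711.6 = 0.06717 yr⁻¹.
At the new steady state, source = k·M_new ⇒ M_new = 92.14 / 0.06717 = 1372 Gt C.
(Equivalently M_new = M × F_new/F_old = 711.6 × 92.14/47.80.)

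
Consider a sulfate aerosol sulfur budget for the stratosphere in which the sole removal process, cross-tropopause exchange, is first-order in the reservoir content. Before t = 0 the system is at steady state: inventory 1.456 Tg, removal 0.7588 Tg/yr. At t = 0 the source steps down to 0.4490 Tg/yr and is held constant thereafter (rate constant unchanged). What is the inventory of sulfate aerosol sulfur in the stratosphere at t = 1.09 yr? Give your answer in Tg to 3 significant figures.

1.20 Tg

τ = M₀/F₀ = 1.456/0.7588 = 1.919 yr; rate constant k = 1/τ.
New steady state M_∞ = F₁/k = F₁·τ = 0.4490 × 1.919 = 0.86155 Tg.
M(t) = M_∞ + (M₀ − M_∞)·e^(−t/τ); t/τ = 1.09/1.919 = 0.5681, so e^(−t/τ) = 0.5666.
M(t) = 0.86155 + 0.5945 × 0.5666 = 1.1984 Tg.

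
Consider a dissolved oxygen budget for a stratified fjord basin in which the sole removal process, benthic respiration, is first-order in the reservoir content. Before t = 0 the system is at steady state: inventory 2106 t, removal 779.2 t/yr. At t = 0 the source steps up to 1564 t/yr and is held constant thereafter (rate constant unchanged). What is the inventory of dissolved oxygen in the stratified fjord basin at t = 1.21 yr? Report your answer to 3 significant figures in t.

τ = M₀/F₀ = 2106/779.2 = 2.703 yr; rate constant k = 1/τ.
New steady state M_∞ = F₁/k = F₁·τ = 1564 × 2.703 = 4227.1 t.
M(t) = M_∞ + (M₀ − M_∞)·e^(−t/τ); t/τ = 1.21/2.703 = 0.4477, so e^(−t/τ) = 0.6391.
M(t) = 4227.1 − 2121 × 0.6391 = 2871.5 t.

2870 t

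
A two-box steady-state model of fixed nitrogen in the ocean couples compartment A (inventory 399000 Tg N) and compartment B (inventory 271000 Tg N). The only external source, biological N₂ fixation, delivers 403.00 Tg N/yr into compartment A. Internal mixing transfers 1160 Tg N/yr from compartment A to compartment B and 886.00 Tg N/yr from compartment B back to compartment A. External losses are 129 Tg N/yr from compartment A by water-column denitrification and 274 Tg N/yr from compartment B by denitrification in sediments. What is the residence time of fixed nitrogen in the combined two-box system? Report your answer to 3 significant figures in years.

1660 yr

Treat the two boxes together as one reservoir: the mixing fluxes between them are internal recycling, so τ = ΣM / Σ(external losses).
M_total = 399000 + 271000 = 670000 Tg N.
ΣF_external_out = 129 + 274 = 403.00 Tg N/yr.
τ = M_total / ΣF_ext = 670000 / 403.00 = 1663 yr.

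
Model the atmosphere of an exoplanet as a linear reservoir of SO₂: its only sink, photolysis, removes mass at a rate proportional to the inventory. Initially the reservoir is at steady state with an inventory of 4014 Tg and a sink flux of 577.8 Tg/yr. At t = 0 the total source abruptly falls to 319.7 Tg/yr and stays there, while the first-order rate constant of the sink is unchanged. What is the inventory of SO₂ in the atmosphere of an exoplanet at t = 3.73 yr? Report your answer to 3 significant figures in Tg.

Residence time τ = M₀/F₀ = 6.947 yr. The eventual steady state is M_∞ = M₀·(F₁/F₀) = 4014 × 319.7/577.8 = 2221.0 Tg.
The anomaly ΔM(t) = M(t) − M_∞ decays as ΔM₀·e^(−t/τ) with ΔM₀ = 4014 − 2221.0 = 1793 Tg.
At t = 3.73 yr, e^(−t/τ) = e^(−0.5369) = 0.5845, so ΔM = 1048 Tg and M = 2221.0 + 1048 = 3269.1 Tg.

3270 Tg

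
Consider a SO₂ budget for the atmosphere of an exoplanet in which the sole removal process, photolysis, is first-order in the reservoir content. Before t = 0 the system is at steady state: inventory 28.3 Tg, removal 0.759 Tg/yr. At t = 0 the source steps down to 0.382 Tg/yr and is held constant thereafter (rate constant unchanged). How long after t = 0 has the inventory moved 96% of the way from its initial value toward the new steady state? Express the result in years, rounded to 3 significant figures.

τ = M₀/F₀ = 28.3/0.759 = 37.29 yr.
The remaining gap fraction is e^(−t/τ); 96% covered ⇒ e^(−t/τ) = 0.0400.
t = −τ ln(0.0400) = 37.29 × 3.219 = 120.0 yr.

120 yr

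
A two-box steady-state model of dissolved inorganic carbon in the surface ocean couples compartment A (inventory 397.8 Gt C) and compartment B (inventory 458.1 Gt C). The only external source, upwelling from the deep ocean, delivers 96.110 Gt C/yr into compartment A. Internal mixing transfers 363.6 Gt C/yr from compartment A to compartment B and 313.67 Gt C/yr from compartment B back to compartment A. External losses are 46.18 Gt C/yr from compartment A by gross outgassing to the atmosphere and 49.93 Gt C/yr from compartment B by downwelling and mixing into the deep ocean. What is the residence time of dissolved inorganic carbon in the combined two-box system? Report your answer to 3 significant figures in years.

8.91 yr

Residence time in the combined system uses the total inventory and the total *external* removal — internal exchanges between the two boxes cancel.
M_total = 397.8 + 458.1 = 855.90 Gt C.
ΣF_external_out = 46.18 + 49.93 = 96.110 Gt C/yr.
τ = M_total / ΣF_ext = 855.90 / 96.110 = 8.905 yr.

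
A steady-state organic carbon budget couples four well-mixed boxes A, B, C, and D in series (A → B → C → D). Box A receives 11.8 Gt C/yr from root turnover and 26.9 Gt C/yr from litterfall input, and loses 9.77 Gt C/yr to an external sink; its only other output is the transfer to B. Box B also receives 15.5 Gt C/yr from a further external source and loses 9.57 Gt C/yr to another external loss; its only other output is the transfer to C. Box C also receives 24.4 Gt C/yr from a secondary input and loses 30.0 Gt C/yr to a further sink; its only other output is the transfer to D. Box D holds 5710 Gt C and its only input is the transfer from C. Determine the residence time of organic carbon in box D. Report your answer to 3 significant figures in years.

Box A: F(A→B) = (11.8 + 26.9) − 9.77 = 28.930 Gt C/yr.
Box B: F(B→C) = (28.930 + 15.5) − 9.57 = 34.860 Gt C/yr.
Box C: F(C→D) = (34.860 + 24.4) − 30.0 = 29.260 Gt C/yr.
Box D throughput = its input = 29.260 Gt C/yr; τ = 5710 / 29.260 = 195.1 yr.

195 yr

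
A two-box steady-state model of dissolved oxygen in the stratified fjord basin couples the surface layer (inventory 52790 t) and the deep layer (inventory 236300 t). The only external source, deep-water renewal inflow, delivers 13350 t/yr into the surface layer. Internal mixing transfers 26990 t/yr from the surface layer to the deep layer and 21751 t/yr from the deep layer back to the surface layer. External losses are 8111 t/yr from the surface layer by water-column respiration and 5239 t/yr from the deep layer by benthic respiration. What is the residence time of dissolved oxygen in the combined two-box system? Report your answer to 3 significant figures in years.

21.7 yr

For the system as a whole, the A↔B exchange is internal and contributes nothing to the throughput; only the external sinks remove mass.
M_total = 52790 + 236300 = 289090 t.
ΣF_external_out = 8111 + 5239 = 13350 t/yr.
τ = M_total / ΣF_ext = 289090 / 13350 = 21.65 yr.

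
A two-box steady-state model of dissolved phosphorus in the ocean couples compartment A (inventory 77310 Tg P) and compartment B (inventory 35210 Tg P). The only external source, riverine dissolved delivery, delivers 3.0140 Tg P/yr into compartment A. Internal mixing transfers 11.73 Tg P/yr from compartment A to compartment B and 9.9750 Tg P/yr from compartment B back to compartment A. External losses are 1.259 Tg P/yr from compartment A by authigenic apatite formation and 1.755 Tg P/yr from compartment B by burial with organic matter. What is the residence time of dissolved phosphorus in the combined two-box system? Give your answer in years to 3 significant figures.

37300 yr

For the system as a whole, the A↔B exchange is internal and contributes nothing to the throughput; only the external sinks remove mass.
M_total = 77310 + 35210 = 112520 Tg P.
ΣF_external_out = 1.259 + 1.755 = 3.0140 Tg P/yr.
τ = M_total / ΣF_ext = 112520 / 3.0140 = 37330 yr.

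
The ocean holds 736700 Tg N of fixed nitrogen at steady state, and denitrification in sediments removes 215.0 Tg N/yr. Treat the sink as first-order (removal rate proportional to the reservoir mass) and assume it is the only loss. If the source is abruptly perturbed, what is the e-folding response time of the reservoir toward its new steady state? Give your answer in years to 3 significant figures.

For a linear reservoir the response time equals the residence time τ = M/F.
τ = 736700 / 215.0 = 3427 yr.

3430 yr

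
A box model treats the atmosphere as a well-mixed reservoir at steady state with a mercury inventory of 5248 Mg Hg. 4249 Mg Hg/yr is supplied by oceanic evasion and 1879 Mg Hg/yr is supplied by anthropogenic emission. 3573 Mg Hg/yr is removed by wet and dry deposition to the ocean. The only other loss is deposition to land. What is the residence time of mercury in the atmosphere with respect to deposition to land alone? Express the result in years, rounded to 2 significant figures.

2.1 yr

At steady state ΣF_in = ΣF_out.
ΣF_in = 4249 + 1879 = 6128.0 Mg Hg/yr.
Deposition to land flux = ΣF_in − (3573) = 6128.0 − 3573 = 2555 Mg Hg/yr.
τ = M / F = 5248 / 2555 = 2.054 yr.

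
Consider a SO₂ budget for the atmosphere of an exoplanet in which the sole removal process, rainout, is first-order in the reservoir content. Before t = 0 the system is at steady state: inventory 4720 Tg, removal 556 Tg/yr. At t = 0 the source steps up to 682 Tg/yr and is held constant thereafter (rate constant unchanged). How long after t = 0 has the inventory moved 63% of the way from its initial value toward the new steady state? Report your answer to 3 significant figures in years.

τ = M₀/F₀ = 4720/556 = 8.489 yr.
The remaining gap fraction is e^(−t/τ); 63% covered ⇒ e^(−t/τ) = 0.370.
t = −τ ln(0.370) = 8.489 × 0.9943 = 8.440 yr.

8.44 yr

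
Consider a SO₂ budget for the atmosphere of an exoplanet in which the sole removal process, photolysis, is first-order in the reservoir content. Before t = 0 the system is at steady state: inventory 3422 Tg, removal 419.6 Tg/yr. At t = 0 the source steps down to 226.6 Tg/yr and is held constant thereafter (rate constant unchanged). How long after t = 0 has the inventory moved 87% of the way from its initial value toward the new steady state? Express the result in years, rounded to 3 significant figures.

16.6 yr

τ = M₀/F₀ = 3422/419.6 = 8.155 yr.
The remaining gap fraction is e^(−t/τ); 87% covered ⇒ e^(−t/τ) = 0.130.
t = −τ ln(0.130) = 8.155 × 2.040 = 16.64 yr.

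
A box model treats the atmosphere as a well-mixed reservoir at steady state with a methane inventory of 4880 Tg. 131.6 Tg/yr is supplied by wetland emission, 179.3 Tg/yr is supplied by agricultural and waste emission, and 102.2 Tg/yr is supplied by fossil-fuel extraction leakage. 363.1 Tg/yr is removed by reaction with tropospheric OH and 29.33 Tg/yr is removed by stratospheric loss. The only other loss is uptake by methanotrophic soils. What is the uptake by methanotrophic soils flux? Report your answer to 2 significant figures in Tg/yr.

At steady state ΣF_in = ΣF_out.
ΣF_in = 131.6 + 179.3 + 102.2 = 413.10 Tg/yr.
Uptake by methanotrophic soils flux = ΣF_in − (363.1 + 29.33) = 413.10 − 392.4 = 20.67 Tg/yr.

21 Tg/yr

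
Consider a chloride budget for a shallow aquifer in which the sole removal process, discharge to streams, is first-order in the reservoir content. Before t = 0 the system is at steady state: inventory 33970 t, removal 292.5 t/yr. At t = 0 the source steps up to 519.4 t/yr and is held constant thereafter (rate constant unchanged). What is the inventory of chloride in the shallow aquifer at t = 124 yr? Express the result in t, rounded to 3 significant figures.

51300 t

The sink rate constant is k = F₀/M₀ = 292.5/33970 = 0.008611 yr⁻¹.
Solving dM/dt = F₁ − kM with M(0) = M₀ gives M(t) = F₁/k + (M₀ − F₁/k)·e^(−kt).
F₁/k = 519.4/0.008611 = 60321 t; kt = 0.008611 × 124 = 1.068, e^(−kt) = 0.3438.
M(124) = 60321 + (33970 − 60321) × 0.3438 = 60321 − 9060 = 51262 t.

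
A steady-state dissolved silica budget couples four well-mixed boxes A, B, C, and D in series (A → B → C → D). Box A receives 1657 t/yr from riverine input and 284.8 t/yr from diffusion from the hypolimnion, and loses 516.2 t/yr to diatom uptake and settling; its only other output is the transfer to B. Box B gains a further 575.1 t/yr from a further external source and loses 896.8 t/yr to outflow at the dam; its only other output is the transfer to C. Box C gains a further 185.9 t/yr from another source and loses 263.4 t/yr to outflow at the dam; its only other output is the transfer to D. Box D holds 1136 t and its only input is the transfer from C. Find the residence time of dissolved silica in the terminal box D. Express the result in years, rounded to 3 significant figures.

Box A: F(A→B) = (1657 + 284.8) − 516.2 = 1425.6 t/yr.
Box B: F(B→C) = (1425.6 + 575.1) − 896.8 = 1103.9 t/yr.
Box C: F(C→D) = (1103.9 + 185.9) − 263.4 = 1026.4 t/yr.
Box D throughput = its input = 1026.4 t/yr; τ = 1136 / 1026.4 = 1.107 yr.

1.11 yr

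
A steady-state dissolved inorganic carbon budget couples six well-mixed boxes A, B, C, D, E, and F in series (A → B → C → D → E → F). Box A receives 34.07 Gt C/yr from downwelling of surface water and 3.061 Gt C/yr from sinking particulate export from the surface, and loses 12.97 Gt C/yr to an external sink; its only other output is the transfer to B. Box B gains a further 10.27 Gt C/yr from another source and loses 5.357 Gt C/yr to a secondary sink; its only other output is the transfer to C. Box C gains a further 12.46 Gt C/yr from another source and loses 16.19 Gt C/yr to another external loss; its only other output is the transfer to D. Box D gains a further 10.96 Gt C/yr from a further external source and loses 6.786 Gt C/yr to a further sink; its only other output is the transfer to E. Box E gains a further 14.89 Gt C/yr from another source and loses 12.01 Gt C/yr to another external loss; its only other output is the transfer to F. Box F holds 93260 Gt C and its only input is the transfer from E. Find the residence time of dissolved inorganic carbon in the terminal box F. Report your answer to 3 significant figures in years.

Box A: F(A→B) = (34.07 + 3.061) − 12.97 = 24.161 Gt C/yr.
Box B: F(B→C) = (24.161 + 10.27) − 5.357 = 29.074 Gt C/yr.
Box C: F(C→D) = (29.074 + 12.46) − 16.19 = 25.344 Gt C/yr.
Box D: F(D→E) = (25.344 + 10.96) − 6.786 = 29.518 Gt C/yr.
Box E: F(E→F) = (29.518 + 14.89) − 12.01 = 32.398 Gt C/yr.
Box F throughput = its input = 32.398 Gt C/yr; τ = 93260 / 32.398 = 2879 yr.

2880 yr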